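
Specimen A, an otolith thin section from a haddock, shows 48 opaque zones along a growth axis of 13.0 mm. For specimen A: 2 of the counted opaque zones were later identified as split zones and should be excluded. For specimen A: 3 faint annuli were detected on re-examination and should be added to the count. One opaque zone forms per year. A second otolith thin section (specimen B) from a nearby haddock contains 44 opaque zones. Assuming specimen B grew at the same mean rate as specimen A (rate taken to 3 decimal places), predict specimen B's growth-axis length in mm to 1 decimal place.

11.7 mm

Specimen A: adjusted count: 48 − 2 + 3 = 49 opaque zones.
A: Extension rate ≈ 13.0 / 49 = 0.265 mm per year.
Length of B = 0.265 × 44 = 11.7 mm.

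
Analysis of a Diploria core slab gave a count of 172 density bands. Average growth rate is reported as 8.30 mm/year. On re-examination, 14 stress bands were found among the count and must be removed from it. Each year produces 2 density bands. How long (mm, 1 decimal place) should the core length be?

Adjusted count: 172 − 14 = 158 density bands.
158 density bands at 2 per year is 158 / 2 = 79 years.
79 years at 8.30 mm/year gives 8.30 × 79 = 655.7 mm.

655.7 mm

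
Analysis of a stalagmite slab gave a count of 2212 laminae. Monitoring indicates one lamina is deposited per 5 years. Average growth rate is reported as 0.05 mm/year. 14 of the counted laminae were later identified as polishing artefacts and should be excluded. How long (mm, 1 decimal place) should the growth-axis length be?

549.5 mm

Adjusted count: 2212 − 14 = 2198 laminae.
At 5 years per lamina, 2198 × 5 = 10990 years.
Length ≈ 0.05 × 10990 = 549.5 mm.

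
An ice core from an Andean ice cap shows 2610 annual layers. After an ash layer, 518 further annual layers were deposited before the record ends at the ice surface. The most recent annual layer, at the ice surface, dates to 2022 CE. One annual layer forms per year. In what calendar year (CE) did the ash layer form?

1504 CE

There are 518 annual layers younger than the ash layer.
2022 − 518 = 1504 CE.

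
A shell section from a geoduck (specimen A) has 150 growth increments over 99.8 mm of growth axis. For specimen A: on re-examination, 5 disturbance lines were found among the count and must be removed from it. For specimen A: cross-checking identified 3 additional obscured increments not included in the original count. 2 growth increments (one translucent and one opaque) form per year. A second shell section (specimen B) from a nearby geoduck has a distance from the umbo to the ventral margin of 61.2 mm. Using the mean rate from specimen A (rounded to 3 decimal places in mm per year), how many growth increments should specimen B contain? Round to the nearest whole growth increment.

91 growth increments

Specimen A: adjusted count: 150 − 5 + 3 = 148 growth increments.
Specimen A: 148 growth increments at 2 per year is 148 / 2 = 74 years.
A: Extension rate ≈ 99.8 / 74 = 1.349 mm/year.
B spans 61.2 / 1.349 = 45.37 years; at 2 growth increments per year that is 45.37 × 2 ≈ 91 growth increments.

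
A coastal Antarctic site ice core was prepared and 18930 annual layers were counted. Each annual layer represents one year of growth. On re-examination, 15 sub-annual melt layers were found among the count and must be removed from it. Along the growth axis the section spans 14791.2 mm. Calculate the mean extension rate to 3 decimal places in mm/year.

0.782 mm/year

True annual layer count = 18930 − 15 = 18915.
14791.2 mm over 18915 years gives 14791.2 / 18915 ≈ 0.782 mm/year.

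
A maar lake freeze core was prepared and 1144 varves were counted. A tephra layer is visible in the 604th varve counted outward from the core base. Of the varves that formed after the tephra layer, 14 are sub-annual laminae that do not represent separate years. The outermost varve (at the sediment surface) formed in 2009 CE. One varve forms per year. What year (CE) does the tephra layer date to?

1483 CE

1144 − 604 = 540 varves lie beyond the tephra layer toward the sediment surface.
Removing the 14 false varves leaves 540 − 14 = 526 true varves beyond the tephra layer.
The varve at the sediment surface is 2009 CE, so the tephra layer dates to 2009 − 526 = 1483 CE.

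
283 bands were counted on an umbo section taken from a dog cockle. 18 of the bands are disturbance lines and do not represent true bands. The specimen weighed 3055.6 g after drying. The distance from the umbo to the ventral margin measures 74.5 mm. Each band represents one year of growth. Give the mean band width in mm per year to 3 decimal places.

True band count = 283 − 18 = 265.
74.5 mm over 265 years gives 74.5 / 265 ≈ 0.281 mm per year.

0.281 mm per year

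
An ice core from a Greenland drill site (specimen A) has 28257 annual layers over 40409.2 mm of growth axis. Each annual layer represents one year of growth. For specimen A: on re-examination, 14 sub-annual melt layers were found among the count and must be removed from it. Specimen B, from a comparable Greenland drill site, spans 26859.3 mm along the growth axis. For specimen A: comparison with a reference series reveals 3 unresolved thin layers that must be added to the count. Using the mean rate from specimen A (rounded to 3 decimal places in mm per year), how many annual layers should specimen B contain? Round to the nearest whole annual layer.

18770 annual layers

Specimen A: after corrections the count is 28257 − 14 + 3 = 28246 annual layers.
A: 40409.2 mm over 28246 years gives 40409.2 / 28246 ≈ 1.431 mm per year.
Specimen B: 26859.3 mm / 1.431 mm per year = 18769.60 years ≈ 18770 annual layers.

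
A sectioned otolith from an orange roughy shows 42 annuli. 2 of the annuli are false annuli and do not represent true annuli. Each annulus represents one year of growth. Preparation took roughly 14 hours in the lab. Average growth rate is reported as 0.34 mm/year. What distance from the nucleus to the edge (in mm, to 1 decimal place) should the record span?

Correcting the raw count gives 42 − 2 = 40 true annuli.
40 years at 0.34 mm/year gives 0.34 × 40 = 13.6 mm.

13.6 mm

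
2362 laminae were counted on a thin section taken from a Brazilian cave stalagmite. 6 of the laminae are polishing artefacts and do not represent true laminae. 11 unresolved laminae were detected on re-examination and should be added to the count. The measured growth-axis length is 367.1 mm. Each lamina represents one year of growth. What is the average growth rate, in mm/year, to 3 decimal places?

After corrections the count is 2362 − 6 + 11 = 2367 laminae.
Mean rate = 367.1 mm / 2367 years ≈ 0.155 mm/year.

0.155 mm/year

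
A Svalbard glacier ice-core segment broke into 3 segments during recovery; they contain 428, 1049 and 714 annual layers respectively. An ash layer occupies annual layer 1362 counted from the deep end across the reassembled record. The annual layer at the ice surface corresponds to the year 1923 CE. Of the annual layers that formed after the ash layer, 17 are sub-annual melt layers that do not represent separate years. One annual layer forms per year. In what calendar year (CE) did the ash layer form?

Total annual layers = 428 + 1049 + 714 = 2191.
2191 − 1362 = 829 annual layers lie beyond the ash layer toward the ice surface.
Removing the 17 false annual layers leaves 829 − 17 = 812 true annual layers beyond the ash layer.
The annual layer at the ice surface is 1923 CE, so the ash layer dates to 1923 − 812 = 1111 CE.

1111 CE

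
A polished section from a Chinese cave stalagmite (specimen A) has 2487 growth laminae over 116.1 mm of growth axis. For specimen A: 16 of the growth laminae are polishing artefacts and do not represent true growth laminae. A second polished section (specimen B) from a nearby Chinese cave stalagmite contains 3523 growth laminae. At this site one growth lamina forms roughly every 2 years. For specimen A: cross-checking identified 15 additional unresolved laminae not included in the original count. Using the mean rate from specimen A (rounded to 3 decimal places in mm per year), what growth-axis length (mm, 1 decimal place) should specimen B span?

Specimen A: true growth lamina count = 2487 − 16 + 15 = 2486.
Specimen A: multiplying by 2 years per growth lamina: 2486 × 2 = 4972 years.
A: Mean rate = 116.1 mm / 4972 years ≈ 0.023 mm/year.
Specimen B: multiplying by 2 years per growth lamina: 3523 × 2 = 7046 years. B's length ≈ 0.023 × 7046 = 162.1 mm.

162.1 mm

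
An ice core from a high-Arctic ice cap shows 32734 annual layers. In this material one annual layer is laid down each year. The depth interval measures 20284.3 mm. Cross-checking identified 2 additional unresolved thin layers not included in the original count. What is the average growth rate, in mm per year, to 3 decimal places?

Adjusted count: 32734 + 2 = 32736 annual layers.
Mean rate = 20284.3 mm / 32736 years ≈ 0.620 mm per year.

0.620 mm per year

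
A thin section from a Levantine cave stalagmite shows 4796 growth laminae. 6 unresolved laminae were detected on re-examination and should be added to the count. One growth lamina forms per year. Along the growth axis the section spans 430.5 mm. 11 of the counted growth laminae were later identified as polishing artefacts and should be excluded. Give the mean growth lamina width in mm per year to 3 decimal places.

After corrections the count is 4796 − 11 + 6 = 4791 growth laminae.
430.5 mm over 4791 years gives 430.5 / 4791 ≈ 0.090 mm per year.

0.090 mm per year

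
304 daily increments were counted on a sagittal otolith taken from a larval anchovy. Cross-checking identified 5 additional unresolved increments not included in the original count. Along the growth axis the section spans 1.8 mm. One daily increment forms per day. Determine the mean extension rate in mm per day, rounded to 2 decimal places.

Correcting the raw count gives 304 + 5 = 309 true daily increments.
Extension rate ≈ 1.8 / 309 = 0.01 mm per day.

0.01 mm per day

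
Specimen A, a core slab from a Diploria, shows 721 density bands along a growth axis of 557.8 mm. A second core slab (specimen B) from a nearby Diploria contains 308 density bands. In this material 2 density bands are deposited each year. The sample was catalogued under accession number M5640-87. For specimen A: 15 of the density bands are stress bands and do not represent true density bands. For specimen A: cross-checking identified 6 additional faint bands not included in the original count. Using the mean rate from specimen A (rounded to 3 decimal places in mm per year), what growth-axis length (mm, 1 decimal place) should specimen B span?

241.3 mm

Specimen A: adjusted count: 721 − 15 + 6 = 712 density bands.
Specimen A: 712 density bands at 2 per year is 712 / 2 = 356 years.
A: Mean rate = 557.8 mm / 356 years ≈ 1.567 mm per year.
Specimen B: 308 density bands at 2 per year is 308 / 2 = 154 years. For B, 1.567 mm/year × 154 years = 241.3 mm.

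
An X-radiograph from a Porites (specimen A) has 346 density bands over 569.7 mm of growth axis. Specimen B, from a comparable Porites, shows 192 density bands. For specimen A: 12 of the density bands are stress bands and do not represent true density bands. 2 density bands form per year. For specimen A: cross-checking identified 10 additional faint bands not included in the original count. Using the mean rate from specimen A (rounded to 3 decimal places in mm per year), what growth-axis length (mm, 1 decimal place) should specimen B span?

Specimen A: adjusted count: 346 − 12 + 10 = 344 density bands.
Specimen A: dividing by 2 density bands per year: 344 / 2 = 172 years.
A: Extension rate ≈ 569.7 / 172 = 3.312 mm per year.
Specimen B: dividing by 2 density bands per year: 192 / 2 = 96 years. Length of B = 3.312 × 96 = 318.0 mm.

318.0 mm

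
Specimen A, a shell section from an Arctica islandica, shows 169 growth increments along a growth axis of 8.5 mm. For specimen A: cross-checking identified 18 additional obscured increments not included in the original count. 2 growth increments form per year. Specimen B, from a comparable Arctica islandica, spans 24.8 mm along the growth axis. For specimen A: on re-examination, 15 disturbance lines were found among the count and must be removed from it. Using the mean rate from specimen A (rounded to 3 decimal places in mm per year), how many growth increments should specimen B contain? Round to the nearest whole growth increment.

501 growth increments

Specimen A: correcting the raw count gives 169 − 15 + 18 = 172 true growth increments.
Specimen A: dividing by 2 growth increments per year: 172 / 2 = 86 years.
A: Extension rate ≈ 8.5 / 86 = 0.099 mm/year.
For B, 24.8 / 0.099 = 250.51 years; at 2 growth increments per year that is 250.51 × 2 ≈ 501 growth increments.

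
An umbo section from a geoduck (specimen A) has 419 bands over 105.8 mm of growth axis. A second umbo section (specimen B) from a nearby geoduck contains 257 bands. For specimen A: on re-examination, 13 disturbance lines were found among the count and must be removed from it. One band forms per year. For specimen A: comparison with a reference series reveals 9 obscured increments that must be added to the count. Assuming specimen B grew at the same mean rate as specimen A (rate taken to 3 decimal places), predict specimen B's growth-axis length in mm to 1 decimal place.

Specimen A: adjusted count: 419 − 13 + 9 = 415 bands.
A: 105.8 mm over 415 years gives 105.8 / 415 ≈ 0.255 mm/yr.
B's length ≈ 0.255 × 257 = 65.5 mm.

65.5 mm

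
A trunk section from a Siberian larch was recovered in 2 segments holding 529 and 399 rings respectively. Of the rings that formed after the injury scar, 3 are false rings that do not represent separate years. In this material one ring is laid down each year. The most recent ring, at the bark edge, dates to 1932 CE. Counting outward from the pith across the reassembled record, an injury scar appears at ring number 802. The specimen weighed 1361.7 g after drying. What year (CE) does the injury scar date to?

Total rings = 529 + 399 = 928.
928 − 802 = 126 rings lie beyond the injury scar toward the bark edge.
126 − 3 false = 123 true rings after the injury scar.
1932 − 123 = 1809 CE.

1809 CE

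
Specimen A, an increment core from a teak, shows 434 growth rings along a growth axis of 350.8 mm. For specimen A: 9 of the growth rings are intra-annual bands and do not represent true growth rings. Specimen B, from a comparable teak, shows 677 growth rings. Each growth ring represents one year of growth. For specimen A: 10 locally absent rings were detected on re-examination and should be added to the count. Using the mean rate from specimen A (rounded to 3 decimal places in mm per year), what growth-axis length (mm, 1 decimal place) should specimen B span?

545.7 mm

Specimen A: after corrections the count is 434 − 9 + 10 = 435 growth rings.
A: Mean rate = 350.8 mm / 435 years ≈ 0.806 mm/yr.
For B, 0.806 mm/year × 677 years = 545.7 mm.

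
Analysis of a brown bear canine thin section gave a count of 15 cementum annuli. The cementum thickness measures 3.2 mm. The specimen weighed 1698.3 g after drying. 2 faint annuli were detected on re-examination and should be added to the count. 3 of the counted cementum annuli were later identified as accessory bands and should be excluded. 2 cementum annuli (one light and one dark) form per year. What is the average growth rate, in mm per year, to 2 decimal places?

Correcting the raw count gives 15 − 3 + 2 = 14 true cementum annuli.
14 cementum annuli at 2 per year is 14 / 2 = 7 years.
3.2 mm over 7 years gives 3.2 / 7 ≈ 0.46 mm per year.

0.46 mm per year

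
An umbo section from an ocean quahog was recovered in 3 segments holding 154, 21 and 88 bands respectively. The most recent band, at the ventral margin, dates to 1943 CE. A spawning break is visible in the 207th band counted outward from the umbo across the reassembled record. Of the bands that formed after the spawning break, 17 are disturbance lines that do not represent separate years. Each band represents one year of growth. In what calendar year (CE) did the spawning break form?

1904 CE

Total bands = 154 + 21 + 88 = 263.
Between band 207 and the ventral margin there are 263 − 207 = 56 bands.
Removing the 17 false bands leaves 56 − 17 = 39 true bands beyond the spawning break.
The band at the ventral margin is 1943 CE, so the spawning break dates to 1943 − 39 = 1904 CE.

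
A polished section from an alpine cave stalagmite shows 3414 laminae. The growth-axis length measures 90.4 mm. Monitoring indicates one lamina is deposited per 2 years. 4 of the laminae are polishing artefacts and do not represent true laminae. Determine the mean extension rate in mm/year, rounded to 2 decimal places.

0.01 mm/year

After corrections the count is 3414 − 4 = 3410 laminae.
At 2 years per lamina, 3410 × 2 = 6820 years.
Mean rate = 90.4 mm / 6820 years ≈ 0.01 mm/year.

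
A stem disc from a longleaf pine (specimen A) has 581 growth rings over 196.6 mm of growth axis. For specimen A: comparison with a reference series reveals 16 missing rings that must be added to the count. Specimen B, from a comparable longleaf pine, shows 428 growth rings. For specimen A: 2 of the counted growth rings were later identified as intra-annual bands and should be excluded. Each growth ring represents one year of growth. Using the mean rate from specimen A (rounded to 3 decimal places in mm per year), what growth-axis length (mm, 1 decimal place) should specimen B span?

Specimen A: after corrections the count is 581 − 2 + 16 = 595 growth rings.
A: Extension rate ≈ 196.6 / 595 = 0.330 mm/yr.
For B, 0.330 mm/year × 428 years = 141.2 mm.

141.2 mm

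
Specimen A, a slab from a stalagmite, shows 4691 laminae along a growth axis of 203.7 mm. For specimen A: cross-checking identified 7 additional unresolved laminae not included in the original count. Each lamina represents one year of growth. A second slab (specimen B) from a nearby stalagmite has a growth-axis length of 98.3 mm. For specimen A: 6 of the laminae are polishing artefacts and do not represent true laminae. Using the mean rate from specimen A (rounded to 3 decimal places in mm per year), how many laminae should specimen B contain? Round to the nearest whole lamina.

2286 laminae

Specimen A: after corrections the count is 4691 − 6 + 7 = 4692 laminae.
A: Mean rate = 203.7 mm / 4692 years ≈ 0.043 mm per year.
B spans 98.3 / 0.043 = 2286.05 years ≈ 2286 laminae.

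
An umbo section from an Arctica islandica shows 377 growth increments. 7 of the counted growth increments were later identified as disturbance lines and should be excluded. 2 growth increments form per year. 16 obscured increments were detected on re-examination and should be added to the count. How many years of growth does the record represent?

After corrections the count is 377 − 7 + 16 = 386 growth increments.
Dividing by 2 growth increments per year: 386 / 2 = 193 years.

193 years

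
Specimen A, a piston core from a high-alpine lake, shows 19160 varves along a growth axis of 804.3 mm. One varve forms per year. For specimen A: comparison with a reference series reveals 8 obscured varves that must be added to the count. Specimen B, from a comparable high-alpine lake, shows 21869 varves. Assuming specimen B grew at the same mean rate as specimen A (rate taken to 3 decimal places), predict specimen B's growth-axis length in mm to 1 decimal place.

918.5 mm

Specimen A: adjusted count: 19160 + 8 = 19168 varves.
A: 804.3 mm over 19168 years gives 804.3 / 19168 ≈ 0.042 mm/yr.
For B, 0.042 mm/year × 21869 years = 918.5 mm.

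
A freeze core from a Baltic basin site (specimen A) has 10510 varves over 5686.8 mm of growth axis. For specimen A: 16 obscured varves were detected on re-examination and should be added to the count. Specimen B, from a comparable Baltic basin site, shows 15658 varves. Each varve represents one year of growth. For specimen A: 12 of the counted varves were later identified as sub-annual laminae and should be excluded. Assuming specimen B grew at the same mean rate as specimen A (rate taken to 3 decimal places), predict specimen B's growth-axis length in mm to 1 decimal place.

8471.0 mm

Specimen A: true varve count = 10510 − 12 + 16 = 10514.
A: 5686.8 mm over 10514 years gives 5686.8 / 10514 ≈ 0.541 mm per year.
Length of B = 0.541 × 15658 = 8471.0 mm.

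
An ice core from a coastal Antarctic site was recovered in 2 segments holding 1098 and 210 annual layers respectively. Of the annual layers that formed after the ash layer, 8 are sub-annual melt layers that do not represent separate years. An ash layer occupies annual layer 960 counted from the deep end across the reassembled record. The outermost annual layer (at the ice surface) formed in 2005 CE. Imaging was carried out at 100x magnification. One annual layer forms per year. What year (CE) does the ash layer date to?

1665 CE

Total annual layers = 1098 + 210 = 1308.
The ash layer sits at annual layer 960 from the deep end, so 1308 − 960 = 348 annual layers formed after it.
Excluding 8 false annual layers: 348 − 8 = 340.
2005 − 340 = 1665 CE.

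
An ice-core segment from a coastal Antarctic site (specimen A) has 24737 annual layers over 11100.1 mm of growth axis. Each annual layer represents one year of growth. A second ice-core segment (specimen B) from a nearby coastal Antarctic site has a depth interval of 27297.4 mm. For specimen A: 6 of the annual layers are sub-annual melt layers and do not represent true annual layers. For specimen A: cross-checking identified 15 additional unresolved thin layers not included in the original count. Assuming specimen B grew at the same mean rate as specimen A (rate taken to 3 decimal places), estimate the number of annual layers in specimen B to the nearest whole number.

60796 annual layers

Specimen A: after corrections the count is 24737 − 6 + 15 = 24746 annual layers.
A: Extension rate ≈ 11100.1 / 24746 = 0.449 mm/year.
For B, 27297.4 / 0.449 = 60795.99 years ≈ 60796 annual layers.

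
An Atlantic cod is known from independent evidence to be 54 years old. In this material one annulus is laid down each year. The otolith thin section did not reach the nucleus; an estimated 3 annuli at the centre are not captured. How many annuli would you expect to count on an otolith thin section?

Expected annuli over 54 years: 54.
Less the 3 uncaptured annuli: 54 − 3 = 51.

51 annuli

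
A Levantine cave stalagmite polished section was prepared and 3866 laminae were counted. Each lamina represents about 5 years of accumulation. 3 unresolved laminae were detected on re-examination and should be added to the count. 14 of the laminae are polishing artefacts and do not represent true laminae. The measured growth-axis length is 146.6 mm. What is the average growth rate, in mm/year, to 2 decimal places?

0.01 mm/year

True lamina count = 3866 − 14 + 3 = 3855.
Multiplying by 5 years per lamina: 3855 × 5 = 19275 years.
Extension rate ≈ 146.6 / 19275 = 0.01 mm/year.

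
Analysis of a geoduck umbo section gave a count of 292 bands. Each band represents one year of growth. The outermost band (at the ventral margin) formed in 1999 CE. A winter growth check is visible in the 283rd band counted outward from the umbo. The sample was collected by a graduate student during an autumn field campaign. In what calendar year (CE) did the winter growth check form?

Between band 283 and the ventral margin there are 292 − 283 = 9 bands.
The band at the ventral margin is 1999 CE, so the winter growth check dates to 1999 − 9 = 1990 CE.

1990 CE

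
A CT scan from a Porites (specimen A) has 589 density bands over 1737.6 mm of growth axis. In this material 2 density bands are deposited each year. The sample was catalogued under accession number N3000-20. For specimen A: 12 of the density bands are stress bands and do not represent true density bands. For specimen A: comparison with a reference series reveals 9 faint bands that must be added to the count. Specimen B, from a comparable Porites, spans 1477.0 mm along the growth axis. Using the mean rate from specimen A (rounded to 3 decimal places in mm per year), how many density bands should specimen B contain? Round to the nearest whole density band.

Specimen A: after corrections the count is 589 − 12 + 9 = 586 density bands.
Specimen A: 586 density bands at 2 per year is 586 / 2 = 293 years.
A: Extension rate ≈ 1737.6 / 293 = 5.930 mm/year.
For B, 1477.0 / 5.930 = 249.07 years; at 2 density bands per year that is 249.07 × 2 ≈ 498 density bands.

498 density bands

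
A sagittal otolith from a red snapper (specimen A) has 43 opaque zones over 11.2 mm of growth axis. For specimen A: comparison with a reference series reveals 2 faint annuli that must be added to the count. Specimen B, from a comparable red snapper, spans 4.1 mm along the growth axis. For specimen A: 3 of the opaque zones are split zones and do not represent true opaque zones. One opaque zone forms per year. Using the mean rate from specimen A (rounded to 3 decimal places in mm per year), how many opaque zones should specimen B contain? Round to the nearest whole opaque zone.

15 opaque zones

Specimen A: after corrections the count is 43 − 3 + 2 = 42 opaque zones.
A: 11.2 mm over 42 years gives 11.2 / 42 ≈ 0.267 mm per year.
For B, 4.1 / 0.267 = 15.36 years ≈ 15 opaque zones.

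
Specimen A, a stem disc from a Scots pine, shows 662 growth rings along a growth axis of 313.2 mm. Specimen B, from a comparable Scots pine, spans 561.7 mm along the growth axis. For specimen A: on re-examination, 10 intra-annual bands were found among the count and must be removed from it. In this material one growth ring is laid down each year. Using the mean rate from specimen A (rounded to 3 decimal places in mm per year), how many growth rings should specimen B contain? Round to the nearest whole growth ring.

1170 growth rings

Specimen A: adjusted count: 662 − 10 = 652 growth rings.
A: Mean rate = 313.2 mm / 652 years ≈ 0.480 mm/yr.
B spans 561.7 / 0.480 = 1170.21 years ≈ 1170 growth rings.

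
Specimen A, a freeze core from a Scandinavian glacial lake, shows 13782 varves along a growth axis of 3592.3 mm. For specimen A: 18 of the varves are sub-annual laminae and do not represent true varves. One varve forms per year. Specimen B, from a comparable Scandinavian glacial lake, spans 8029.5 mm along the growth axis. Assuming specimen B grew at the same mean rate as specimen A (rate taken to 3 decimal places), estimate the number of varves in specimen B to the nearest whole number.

30764 varves

Specimen A: true varve count = 13782 − 18 = 13764.
A: Extension rate ≈ 3592.3 / 13764 = 0.261 mm/year.
For B, 8029.5 / 0.261 = 30764.37 years ≈ 30764 varves.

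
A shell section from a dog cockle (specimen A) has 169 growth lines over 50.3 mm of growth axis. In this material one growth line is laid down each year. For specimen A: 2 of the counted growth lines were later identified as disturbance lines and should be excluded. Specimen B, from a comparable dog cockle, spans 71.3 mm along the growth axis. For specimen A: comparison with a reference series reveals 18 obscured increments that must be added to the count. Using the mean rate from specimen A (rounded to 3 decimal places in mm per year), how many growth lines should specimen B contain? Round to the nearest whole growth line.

Specimen A: true growth line count = 169 − 2 + 18 = 185.
A: 50.3 mm over 185 years gives 50.3 / 185 ≈ 0.272 mm/year.
Specimen B: 71.3 mm / 0.272 mm per year = 262.13 years ≈ 262 growth lines.

262 growth lines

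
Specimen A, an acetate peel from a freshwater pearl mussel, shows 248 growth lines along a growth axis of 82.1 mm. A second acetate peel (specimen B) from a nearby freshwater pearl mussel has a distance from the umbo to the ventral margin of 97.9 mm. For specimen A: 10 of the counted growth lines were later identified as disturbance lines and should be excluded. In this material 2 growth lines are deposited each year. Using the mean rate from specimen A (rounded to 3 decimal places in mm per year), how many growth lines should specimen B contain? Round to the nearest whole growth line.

284 growth lines

Specimen A: adjusted count: 248 − 10 = 238 growth lines.
Specimen A: dividing by 2 growth lines per year: 238 / 2 = 119 years.
A: Mean rate = 82.1 mm / 119 years ≈ 0.690 mm/yr.
Specimen B: 97.9 mm / 0.690 mm per year = 141.88 years; at 2 growth lines per year that is 141.88 × 2 ≈ 284 growth lines.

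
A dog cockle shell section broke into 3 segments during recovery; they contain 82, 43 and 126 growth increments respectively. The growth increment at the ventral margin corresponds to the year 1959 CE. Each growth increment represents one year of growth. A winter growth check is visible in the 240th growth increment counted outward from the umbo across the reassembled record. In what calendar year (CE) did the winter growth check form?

1948 CE

Total growth increments = 82 + 43 + 126 = 251.
The winter growth check sits at growth increment 240 from the umbo, so 251 − 240 = 11 growth increments formed after it.
1959 − 11 = 1948 CE.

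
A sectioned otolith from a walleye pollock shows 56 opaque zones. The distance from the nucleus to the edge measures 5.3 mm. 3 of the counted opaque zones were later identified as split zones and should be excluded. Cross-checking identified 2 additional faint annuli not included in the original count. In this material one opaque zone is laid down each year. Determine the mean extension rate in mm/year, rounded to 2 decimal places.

0.10 mm/year

True opaque zone count = 56 − 3 + 2 = 55.
Mean rate = 5.3 mm / 55 years ≈ 0.10 mm/year.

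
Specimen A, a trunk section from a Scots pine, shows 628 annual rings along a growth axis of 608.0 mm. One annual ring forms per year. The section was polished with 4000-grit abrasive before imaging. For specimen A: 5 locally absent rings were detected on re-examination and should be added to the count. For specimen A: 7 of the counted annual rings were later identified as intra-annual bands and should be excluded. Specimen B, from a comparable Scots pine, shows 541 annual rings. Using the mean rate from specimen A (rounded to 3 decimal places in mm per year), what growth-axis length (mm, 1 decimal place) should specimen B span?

Specimen A: true annual ring count = 628 − 7 + 5 = 626.
A: Mean rate = 608.0 mm / 626 years ≈ 0.971 mm per year.
B's length ≈ 0.971 × 541 = 525.3 mm.

525.3 mm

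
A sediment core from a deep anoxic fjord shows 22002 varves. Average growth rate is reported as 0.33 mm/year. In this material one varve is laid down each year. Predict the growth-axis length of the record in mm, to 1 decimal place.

7260.7 mm

22002 years of growth are recorded.
Predicted length = 0.33 mm/year × 22002 years = 7260.7 mm.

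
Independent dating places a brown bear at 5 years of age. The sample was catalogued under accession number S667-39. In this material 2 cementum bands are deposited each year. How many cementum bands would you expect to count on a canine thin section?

10 cementum bands

Expected cementum bands: 5 × 2 = 10.
So 10 cementum bands should be present.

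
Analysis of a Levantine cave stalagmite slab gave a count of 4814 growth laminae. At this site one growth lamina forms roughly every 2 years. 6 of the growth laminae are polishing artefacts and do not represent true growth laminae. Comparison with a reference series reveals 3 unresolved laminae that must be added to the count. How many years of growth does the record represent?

After corrections the count is 4814 − 6 + 3 = 4811 growth laminae.
Multiplying by 2 years per growth lamina: 4811 × 2 = 9622 years.

9622 years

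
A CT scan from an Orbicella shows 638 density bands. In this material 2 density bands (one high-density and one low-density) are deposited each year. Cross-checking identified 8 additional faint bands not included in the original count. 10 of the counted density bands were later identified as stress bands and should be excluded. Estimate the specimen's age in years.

After corrections the count is 638 − 10 + 8 = 636 density bands.
636 density bands at 2 per year is 636 / 2 = 318 years.

318 yr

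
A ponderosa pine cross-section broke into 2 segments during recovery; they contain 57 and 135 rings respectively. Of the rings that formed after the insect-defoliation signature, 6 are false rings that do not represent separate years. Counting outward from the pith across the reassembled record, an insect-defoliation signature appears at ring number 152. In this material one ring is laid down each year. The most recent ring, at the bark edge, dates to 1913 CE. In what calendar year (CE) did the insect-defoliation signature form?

1879 CE

Total rings = 57 + 135 = 192.
Between ring 152 and the bark edge there are 192 − 152 = 40 rings.
40 − 6 false = 34 true rings after the insect-defoliation signature.
The ring at the bark edge is 1913 CE, so the insect-defoliation signature dates to 1913 − 34 = 1879 CE.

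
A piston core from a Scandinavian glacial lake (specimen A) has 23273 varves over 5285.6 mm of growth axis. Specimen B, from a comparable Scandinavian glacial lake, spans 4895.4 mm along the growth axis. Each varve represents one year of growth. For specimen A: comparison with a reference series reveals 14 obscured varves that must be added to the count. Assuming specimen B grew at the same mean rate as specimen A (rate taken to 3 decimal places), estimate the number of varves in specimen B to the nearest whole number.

21566 varves

Specimen A: adjusted count: 23273 + 14 = 23287 varves.
A: Extension rate ≈ 5285.6 / 23287 = 0.227 mm/yr.
B spans 4895.4 / 0.227 = 21565.64 years ≈ 21566 varves.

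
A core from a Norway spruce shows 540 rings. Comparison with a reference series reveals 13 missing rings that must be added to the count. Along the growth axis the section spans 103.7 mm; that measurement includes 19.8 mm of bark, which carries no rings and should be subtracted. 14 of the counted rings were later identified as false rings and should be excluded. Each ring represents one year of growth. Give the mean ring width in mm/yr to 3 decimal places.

True ring count = 540 − 14 + 13 = 539.
The growth record spans 103.7 − 19.8 = 83.9 mm.
83.9 mm over 539 years gives 83.9 / 539 ≈ 0.156 mm/yr.

0.156 mm/yr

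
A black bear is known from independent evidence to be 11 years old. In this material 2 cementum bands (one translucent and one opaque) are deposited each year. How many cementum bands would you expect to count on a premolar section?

Expected cementum bands: 11 × 2 = 22.
So 22 cementum bands should be present.

22 cementum bands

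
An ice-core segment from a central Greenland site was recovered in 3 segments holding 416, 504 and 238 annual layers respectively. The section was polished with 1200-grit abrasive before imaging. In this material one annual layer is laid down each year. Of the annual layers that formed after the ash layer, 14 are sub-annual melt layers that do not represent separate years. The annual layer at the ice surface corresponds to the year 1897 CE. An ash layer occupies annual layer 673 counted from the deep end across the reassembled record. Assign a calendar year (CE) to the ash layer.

1426 CE

Total annual layers = 416 + 504 + 238 = 1158.
Between annual layer 673 and the ice surface there are 1158 − 673 = 485 annual layers.
485 − 14 false = 471 true annual layers after the ash layer.
The annual layer at the ice surface is 1897 CE, so the ash layer dates to 1897 − 471 = 1426 CE.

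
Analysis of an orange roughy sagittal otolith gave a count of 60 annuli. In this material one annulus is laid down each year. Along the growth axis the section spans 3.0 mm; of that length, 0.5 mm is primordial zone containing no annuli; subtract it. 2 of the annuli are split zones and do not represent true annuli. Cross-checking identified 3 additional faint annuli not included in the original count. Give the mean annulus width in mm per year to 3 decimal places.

0.041 mm per year

After corrections the count is 60 − 2 + 3 = 61 annuli.
Removing the 0.5 mm offcut leaves 3.0 − 0.5 = 2.5 mm.
Extension rate ≈ 2.5 / 61 = 0.041 mm per year.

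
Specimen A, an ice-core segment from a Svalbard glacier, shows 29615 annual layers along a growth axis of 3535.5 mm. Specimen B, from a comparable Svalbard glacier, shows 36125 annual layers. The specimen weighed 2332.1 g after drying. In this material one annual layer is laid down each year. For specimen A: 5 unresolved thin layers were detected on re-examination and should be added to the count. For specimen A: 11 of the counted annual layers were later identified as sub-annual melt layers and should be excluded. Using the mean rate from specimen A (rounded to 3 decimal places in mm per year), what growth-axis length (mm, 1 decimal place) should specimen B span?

4298.9 mm

Specimen A: after corrections the count is 29615 − 11 + 5 = 29609 annual layers.
A: 3535.5 mm over 29609 years gives 3535.5 / 29609 ≈ 0.119 mm/yr.
B's length ≈ 0.119 × 36125 = 4298.9 mm.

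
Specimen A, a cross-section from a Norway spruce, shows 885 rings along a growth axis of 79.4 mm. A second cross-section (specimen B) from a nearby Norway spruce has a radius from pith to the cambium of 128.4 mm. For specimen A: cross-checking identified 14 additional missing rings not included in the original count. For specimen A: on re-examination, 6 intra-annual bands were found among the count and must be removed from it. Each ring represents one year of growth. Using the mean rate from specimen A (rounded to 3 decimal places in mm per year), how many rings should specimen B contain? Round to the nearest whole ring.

1443 rings

Specimen A: after corrections the count is 885 − 6 + 14 = 893 rings.
A: Extension rate ≈ 79.4 / 893 = 0.089 mm per year.
For B, 128.4 / 0.089 = 1442.70 years ≈ 1443 rings.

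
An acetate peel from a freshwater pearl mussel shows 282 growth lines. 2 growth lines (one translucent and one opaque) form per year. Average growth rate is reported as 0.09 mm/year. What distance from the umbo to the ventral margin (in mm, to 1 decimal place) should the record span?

282 growth lines at 2 per year is 282 / 2 = 141 years.
Length ≈ 0.09 × 141 = 12.7 mm.

12.7 mm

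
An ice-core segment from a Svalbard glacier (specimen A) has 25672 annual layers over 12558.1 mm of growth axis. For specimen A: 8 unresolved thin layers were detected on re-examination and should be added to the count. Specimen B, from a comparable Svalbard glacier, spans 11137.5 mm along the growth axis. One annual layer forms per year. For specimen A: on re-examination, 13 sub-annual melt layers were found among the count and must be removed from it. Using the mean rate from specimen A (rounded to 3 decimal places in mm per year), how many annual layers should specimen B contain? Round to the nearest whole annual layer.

22776 annual layers

Specimen A: after corrections the count is 25672 − 13 + 8 = 25667 annual layers.
A: Extension rate ≈ 12558.1 / 25667 = 0.489 mm/yr.
B spans 11137.5 / 0.489 = 22776.07 years ≈ 22776 annual layers.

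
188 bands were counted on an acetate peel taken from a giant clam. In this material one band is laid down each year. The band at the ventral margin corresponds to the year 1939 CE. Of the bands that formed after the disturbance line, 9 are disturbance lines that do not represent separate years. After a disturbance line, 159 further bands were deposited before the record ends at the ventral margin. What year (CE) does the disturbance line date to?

1789 CE

159 bands post-date the disturbance line.
Removing the 9 false bands leaves 159 − 9 = 150 true bands beyond the disturbance line.
The band at the ventral margin is 1939 CE, so the disturbance line dates to 1939 − 150 = 1789 CE.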